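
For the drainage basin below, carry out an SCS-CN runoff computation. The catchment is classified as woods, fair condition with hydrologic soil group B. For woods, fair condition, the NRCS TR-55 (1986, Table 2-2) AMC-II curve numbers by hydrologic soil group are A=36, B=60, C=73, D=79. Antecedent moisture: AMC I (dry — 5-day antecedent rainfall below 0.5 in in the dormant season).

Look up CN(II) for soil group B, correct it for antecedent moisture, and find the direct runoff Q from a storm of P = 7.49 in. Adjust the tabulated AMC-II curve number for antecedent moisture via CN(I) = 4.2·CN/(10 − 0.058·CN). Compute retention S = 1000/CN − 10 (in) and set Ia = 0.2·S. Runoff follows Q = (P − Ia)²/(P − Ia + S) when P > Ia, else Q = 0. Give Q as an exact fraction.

NRCS table: woods, fair condition, soil group B → CN(II) = 60
CN(I) from CN(II)=60: (4.2·60)/(10 − 0.058·60) = 6300/163 ≈ 38.650
S = 1000/(6300/163) − 10 = 1000/63 in ≈ 15.873 in
Ia = 0.2·(1000/63) = 200/63 in ≈ 3.175 in
Excess rainfall: 7.490 − 3.175 = 4.315 in; P > Ia so Q > 0
Runoff Q = (P−Ia)²/(P−Ia+S) = (4.315)²/(4.315+15.873) = 739132969/801278100 ≈ 0.922 in

Q = 739132969/801278100 in ≈ 0.922 in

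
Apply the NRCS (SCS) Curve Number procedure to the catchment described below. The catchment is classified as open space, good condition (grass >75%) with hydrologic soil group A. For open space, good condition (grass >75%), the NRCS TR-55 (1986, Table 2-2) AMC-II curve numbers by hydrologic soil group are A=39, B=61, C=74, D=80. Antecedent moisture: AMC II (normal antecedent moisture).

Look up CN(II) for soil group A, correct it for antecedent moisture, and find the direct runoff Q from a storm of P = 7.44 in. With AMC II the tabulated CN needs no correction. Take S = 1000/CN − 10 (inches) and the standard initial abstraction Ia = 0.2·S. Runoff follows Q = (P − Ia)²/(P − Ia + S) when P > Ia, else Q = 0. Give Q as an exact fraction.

Q = 8836808/9483825 in ≈ 0.932 in

NRCS table: open space, good condition (grass >75%), soil group A → CN(II) = 39
Average conditions: CN = 39 (no AMC adjustment).
Max retention: S = 1000/39 − 10 = 610/39 in (≈ 15.641 in)
Ia = 0.2·(610/39) = 122/39 in ≈ 3.128 in
Excess rainfall: 7.440 − 3.128 = 4.312 in; P > Ia so Q > 0
Q: (4204/975)² ÷ (19454/975) = 8836808/9483825 in (≈ 0.932 in)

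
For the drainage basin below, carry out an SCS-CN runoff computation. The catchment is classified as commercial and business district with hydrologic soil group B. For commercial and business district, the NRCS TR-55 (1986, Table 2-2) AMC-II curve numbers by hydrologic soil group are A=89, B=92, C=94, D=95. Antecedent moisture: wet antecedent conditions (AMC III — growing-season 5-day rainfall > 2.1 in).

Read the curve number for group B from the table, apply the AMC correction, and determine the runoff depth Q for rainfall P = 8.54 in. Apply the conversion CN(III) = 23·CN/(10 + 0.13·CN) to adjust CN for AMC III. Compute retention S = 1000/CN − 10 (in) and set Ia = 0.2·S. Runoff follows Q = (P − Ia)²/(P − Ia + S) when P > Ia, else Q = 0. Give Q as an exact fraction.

NRCS table: commercial and business district, soil group B → CN(II) = 92
CN(III) from CN(II)=92: (23·92)/(10 + 0.13·92) = 52900/549 ≈ 96.357
Retention S: 1000/CN − 10 with CN=96.357 → S = 200/529 ≈ 0.378 in
Initial abstraction Ia = S/5 = (200/529)/5 = 40/529 ≈ 0.076 in
Since P=8.540 > Ia=0.076: effective rainfall P−Ia = 223883/26450 in
Runoff Q = (P−Ia)²/(P−Ia+S) = (8.464)²/(8.464+0.378) = 50123597689/6186205350 ≈ 8.102 in

Q = 50123597689/6186205350 in ≈ 8.102 in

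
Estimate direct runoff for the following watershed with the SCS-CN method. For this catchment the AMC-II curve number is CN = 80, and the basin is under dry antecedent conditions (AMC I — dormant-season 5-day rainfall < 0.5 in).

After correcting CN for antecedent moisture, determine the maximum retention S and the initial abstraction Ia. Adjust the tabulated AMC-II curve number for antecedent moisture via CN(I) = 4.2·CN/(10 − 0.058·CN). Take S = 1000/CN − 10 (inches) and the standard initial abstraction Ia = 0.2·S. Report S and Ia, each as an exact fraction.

CN(I) from CN(II)=80: (4.2·80)/(10 − 0.058·80) = 4200/67 ≈ 62.687
Max retention: S = 1000/(4200/67) − 10 = 125/21 in (≈ 5.952 in)
Ia = 0.2·(125/21) = 25/21 in ≈ 1.190 in

S = 125/21 in ≈ 5.952 in; Ia = 25/21 in ≈ 1.190 in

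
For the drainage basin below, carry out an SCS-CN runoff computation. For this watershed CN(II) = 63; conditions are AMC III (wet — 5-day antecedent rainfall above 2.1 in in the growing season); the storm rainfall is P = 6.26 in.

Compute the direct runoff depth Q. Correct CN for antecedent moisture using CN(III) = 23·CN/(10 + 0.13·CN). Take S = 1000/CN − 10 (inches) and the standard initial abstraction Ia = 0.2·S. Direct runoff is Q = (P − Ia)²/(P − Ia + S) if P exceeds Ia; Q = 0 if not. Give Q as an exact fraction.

Adjust CN=63 to AMC III: 23·63/(10 + 0.13·63) → 1449 ÷ (1819/100) = 144900/1819 ≈ 79.659
Retention S: 1000/CN − 10 with CN=79.659 → S = 3700/1449 ≈ 2.553 in
Ia = 0.2·(3700/1449) = 740/1449 in ≈ 0.511 in
Excess rainfall: 6.260 − 0.511 = 5.749 in; P > Ia so Q > 0
Runoff Q = (P−Ia)²/(P−Ia+S) = (5.749)²/(5.749+2.553) = 173503072369/43581355650 ≈ 3.981 in

Q = 173503072369/43581355650 in ≈ 3.981 in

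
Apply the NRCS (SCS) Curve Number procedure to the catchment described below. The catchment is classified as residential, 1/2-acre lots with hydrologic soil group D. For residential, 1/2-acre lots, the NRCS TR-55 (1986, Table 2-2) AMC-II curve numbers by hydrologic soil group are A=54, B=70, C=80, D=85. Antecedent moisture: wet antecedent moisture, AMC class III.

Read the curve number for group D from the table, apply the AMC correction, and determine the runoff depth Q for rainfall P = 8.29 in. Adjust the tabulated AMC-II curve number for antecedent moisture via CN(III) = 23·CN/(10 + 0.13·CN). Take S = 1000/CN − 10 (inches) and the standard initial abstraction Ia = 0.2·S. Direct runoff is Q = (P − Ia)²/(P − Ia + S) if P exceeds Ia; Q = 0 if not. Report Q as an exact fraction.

Q = 101212423321/13612234900 in ≈ 7.435 in

NRCS table: residential, 1/2-acre lots, soil group D → CN(II) = 85
CN(III) from CN(II)=85: (23·85)/(10 + 0.13·85) = 39100/421 ≈ 92.874
Retention S: 1000/CN − 10 with CN=92.874 → S = 300/391 ≈ 0.767 in
Initial abstraction Ia = S/5 = (300/391)/5 = 60/391 ≈ 0.153 in
Since P=8.290 > Ia=0.153: effective rainfall P−Ia = 318139/39100 in
Q: (318139/39100)² ÷ (348139/39100) = 101212423321/13612234900 in (≈ 7.435 in)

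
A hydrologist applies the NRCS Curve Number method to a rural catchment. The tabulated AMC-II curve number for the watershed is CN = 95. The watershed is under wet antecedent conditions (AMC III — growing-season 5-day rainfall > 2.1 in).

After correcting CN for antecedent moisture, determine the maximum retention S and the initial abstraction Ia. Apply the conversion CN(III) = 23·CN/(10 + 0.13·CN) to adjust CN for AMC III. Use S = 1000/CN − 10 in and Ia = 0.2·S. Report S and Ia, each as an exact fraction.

Adjust CN=95 to AMC III: 23·95/(10 + 0.13·95) → 2185 ÷ (447/20) = 43700/447 ≈ 97.763
S = 1000/(43700/447) − 10 = 100/437 in ≈ 0.229 in
Ia = 0.2S: 0.2·0.229 = 0.046 in (exactly 20/437)

S = 100/437 in ≈ 0.229 in; Ia = 20/437 in ≈ 0.046 in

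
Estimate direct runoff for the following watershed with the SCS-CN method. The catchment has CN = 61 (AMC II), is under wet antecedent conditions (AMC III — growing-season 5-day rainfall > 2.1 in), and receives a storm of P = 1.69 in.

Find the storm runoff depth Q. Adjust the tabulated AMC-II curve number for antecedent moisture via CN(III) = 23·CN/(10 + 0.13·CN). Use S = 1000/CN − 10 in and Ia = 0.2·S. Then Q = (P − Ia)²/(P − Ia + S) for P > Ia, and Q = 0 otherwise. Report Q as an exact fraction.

CN(III) from CN(II)=61: (23·61)/(10 + 0.13·61) = 140300/1793 ≈ 78.249
Retention S: 1000/CN − 10 with CN=78.249 → S = 3900/1403 ≈ 2.780 in
Ia = 0.2S: 0.2·2.780 = 0.556 in (exactly 780/1403)
Excess rainfall: 1.690 − 0.556 = 1.134 in; P > Ia so Q > 0
Q: (159107/140300)² ÷ (549107/140300) = 1947310573/5926131700 in (≈ 0.329 in)

Q = 1947310573/5926131700 in ≈ 0.329 in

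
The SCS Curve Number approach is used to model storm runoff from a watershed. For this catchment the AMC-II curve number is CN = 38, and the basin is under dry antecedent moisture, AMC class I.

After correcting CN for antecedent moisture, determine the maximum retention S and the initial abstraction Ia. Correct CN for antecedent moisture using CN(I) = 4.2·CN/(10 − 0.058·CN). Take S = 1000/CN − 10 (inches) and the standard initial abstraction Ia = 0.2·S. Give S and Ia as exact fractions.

S = 15500/399 in ≈ 38.847 in; Ia = 3100/399 in ≈ 7.769 in

Dry (AMC I): CN(I) = 4.2·38/(10 − 0.058·38) = (798/5)/(1949/250) = 39900/1949 ≈ 20.472
Max retention: S = 1000/(39900/1949) − 10 = 15500/399 in (≈ 38.847 in)
Ia = 0.2S: 0.2·38.847 = 7.769 in (exactly 3100/399)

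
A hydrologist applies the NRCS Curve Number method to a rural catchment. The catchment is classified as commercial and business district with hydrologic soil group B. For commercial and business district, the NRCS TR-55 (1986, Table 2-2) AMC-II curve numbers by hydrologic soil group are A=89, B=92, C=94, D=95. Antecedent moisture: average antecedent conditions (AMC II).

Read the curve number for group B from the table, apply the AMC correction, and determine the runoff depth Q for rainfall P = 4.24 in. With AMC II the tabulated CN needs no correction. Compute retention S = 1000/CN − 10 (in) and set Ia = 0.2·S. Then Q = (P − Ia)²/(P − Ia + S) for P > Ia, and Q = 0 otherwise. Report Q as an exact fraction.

NRCS table: commercial and business district, soil group B → CN(II) = 92
Average conditions: CN = 92 (no AMC adjustment).
S = 1000/92 − 10 = 20/23 in ≈ 0.870 in
Ia = 0.2·(20/23) = 4/23 in ≈ 0.174 in
P − Ia = 4.240 − 0.174 = 2338/575 ≈ 4.066 in (> 0, runoff occurs)
Q = (2338/575)²/((2338/575) + 20/23) = (5466244/330625)/(2838/575) = 2733122/815925 in ≈ 3.350 in

Q = 2733122/815925 in ≈ 3.350 in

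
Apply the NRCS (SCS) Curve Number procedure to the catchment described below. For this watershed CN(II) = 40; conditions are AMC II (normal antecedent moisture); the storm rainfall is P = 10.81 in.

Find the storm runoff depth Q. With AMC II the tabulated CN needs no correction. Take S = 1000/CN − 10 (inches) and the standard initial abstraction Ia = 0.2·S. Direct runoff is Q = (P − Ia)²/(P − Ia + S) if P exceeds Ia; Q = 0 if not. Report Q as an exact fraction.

Q = 609961/228100 in ≈ 2.674 in

AMC II — tabulated CN = 40 applies directly.
Retention S: 1000/CN − 10 with CN=40.000 → S = 15 ≈ 15.000 in
Ia = 0.2S: 0.2·15.000 = 3.000 in (exactly 3)
Since P=10.810 > Ia=3.000: effective rainfall P−Ia = 781/100 in
Runoff Q = (P−Ia)²/(P−Ia+S) = (7.810)²/(7.810+15.000) = 609961/228100 ≈ 2.674 in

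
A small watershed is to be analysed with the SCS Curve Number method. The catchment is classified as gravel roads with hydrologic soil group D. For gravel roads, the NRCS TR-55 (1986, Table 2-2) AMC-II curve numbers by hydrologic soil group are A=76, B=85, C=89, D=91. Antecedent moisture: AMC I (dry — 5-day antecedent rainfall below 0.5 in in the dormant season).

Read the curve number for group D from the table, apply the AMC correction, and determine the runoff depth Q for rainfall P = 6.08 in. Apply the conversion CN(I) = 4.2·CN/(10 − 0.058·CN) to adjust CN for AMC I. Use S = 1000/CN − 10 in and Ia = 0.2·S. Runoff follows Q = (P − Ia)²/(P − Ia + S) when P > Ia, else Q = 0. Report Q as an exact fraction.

NRCS table: gravel roads, soil group D → CN(II) = 91
Adjust CN=91 to AMC I: 4.2·91/(10 − 0.058·91) → (1911/5) ÷ (2361/500) = 63700/787 ≈ 80.940
Retention S: 1000/CN − 10 with CN=80.940 → S = 1500/637 ≈ 2.355 in
Ia = 0.2S: 0.2·2.355 = 0.471 in (exactly 300/637)
Excess rainfall: 6.080 − 0.471 = 5.609 in; P > Ia so Q > 0
Q: (89324/15925)² ÷ (126824/15925) = 997347122/252459025 in (≈ 3.951 in)

Q = 997347122/252459025 in ≈ 3.951 in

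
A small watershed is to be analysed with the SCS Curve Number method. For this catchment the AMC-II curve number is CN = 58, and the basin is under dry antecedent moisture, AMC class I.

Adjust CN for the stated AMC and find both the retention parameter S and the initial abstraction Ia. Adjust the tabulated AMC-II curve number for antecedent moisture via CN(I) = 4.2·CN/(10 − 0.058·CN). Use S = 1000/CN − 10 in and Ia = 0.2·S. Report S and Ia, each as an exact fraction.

S = 500/29 in ≈ 17.241 in; Ia = 100/29 in ≈ 3.448 in

Dry (AMC I): CN(I) = 4.2·58/(10 − 0.058·58) = (1218/5)/(1659/250) = 2900/79 ≈ 36.709
Max retention: S = 1000/(2900/79) − 10 = 500/29 in (≈ 17.241 in)
Ia = 0.2S: 0.2·17.241 = 3.448 in (exactly 100/29)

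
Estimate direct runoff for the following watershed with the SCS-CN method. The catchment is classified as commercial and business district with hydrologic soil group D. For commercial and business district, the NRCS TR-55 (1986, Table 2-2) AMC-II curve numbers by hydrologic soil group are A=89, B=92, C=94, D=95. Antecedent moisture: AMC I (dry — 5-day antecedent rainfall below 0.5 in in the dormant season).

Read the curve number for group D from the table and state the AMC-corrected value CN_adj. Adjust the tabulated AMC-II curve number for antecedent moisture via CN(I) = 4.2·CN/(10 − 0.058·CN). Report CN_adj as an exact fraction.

NRCS table: commercial and business district, soil group D → CN(II) = 95
Dry (AMC I): CN(I) = 4.2·95/(10 − 0.058·95) = 399/(449/100) = 39900/449 ≈ 88.864

CN_adj = 39900/449 ≈ 88.864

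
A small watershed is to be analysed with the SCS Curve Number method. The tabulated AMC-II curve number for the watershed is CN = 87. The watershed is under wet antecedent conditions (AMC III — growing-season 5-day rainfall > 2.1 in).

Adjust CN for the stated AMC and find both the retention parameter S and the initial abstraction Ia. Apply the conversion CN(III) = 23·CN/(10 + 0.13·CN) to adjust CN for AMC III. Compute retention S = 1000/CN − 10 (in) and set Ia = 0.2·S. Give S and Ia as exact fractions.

S = 1300/2001 in ≈ 0.650 in; Ia = 260/2001 in ≈ 0.130 in

CN(III) from CN(II)=87: (23·87)/(10 + 0.13·87) = 200100/2131 ≈ 93.900
S = 1000/(200100/2131) − 10 = 1300/2001 in ≈ 0.650 in
Initial abstraction Ia = S/5 = (1300/2001)/5 = 260/2001 ≈ 0.130 in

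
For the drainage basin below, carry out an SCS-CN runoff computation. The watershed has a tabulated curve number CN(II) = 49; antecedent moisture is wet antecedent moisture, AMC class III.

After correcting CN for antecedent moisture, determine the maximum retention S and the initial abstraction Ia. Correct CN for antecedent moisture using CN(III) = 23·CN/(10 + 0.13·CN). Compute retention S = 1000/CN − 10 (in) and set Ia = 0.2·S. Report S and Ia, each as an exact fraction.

S = 5100/1127 in ≈ 4.525 in; Ia = 1020/1127 in ≈ 0.905 in

CN(III) from CN(II)=49: (23·49)/(10 + 0.13·49) = 112700/1637 ≈ 68.845
S = 1000/(112700/1637) − 10 = 5100/1127 in ≈ 4.525 in
Ia = 0.2·(5100/1127) = 1020/1127 in ≈ 0.905 in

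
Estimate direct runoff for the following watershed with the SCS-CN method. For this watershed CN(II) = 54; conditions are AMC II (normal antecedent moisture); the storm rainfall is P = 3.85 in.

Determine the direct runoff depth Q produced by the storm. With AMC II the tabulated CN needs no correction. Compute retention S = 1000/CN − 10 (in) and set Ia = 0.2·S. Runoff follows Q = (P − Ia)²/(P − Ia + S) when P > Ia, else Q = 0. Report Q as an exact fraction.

CN(II) = 54; AMC II needs no correction.
Retention S: 1000/CN − 10 with CN=54.000 → S = 230/27 ≈ 8.519 in
Ia = 0.2S: 0.2·8.519 = 1.704 in (exactly 46/27)
Since P=3.850 > Ia=1.704: effective rainfall P−Ia = 1159/540 in
Q: (1159/540)² ÷ (5759/540) = 1343281/3109860 in (≈ 0.432 in)

Q = 1343281/3109860 in ≈ 0.432 in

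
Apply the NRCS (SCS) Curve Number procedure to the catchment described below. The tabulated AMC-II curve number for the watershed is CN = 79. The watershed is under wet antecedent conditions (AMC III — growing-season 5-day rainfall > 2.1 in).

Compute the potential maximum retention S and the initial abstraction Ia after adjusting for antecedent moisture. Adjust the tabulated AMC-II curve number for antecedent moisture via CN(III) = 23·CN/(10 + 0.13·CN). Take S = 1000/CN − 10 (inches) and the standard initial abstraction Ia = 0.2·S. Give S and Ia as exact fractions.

CN(III) from CN(II)=79: (23·79)/(10 + 0.13·79) = 181700/2027 ≈ 89.640
Max retention: S = 1000/(181700/2027) − 10 = 2100/1817 in (≈ 1.156 in)
Ia = 0.2S: 0.2·1.156 = 0.231 in (exactly 420/1817)

S = 2100/1817 in ≈ 1.156 in; Ia = 420/1817 in ≈ 0.231 in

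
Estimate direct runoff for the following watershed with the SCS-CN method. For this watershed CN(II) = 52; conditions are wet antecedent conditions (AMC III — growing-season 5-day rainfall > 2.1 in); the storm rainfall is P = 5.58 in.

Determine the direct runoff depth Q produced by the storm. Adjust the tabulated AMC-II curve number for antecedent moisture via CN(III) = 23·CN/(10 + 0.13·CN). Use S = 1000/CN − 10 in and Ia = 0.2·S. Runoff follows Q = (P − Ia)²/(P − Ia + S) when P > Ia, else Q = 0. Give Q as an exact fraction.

Q = 1700319747/654914650 in ≈ 2.596 in

Wet (AMC III): CN(III) = 23·52/(10 + 0.13·52) = 1196/(419/25) = 29900/419 ≈ 71.360
S = 1000/(29900/419) − 10 = 1200/299 in ≈ 4.013 in
Ia = 0.2S: 0.2·4.013 = 0.803 in (exactly 240/299)
Excess rainfall: 5.580 − 0.803 = 4.777 in; P > Ia so Q > 0
Q = (71421/14950)²/((71421/14950) + 1200/299) = (5100959241/223502500)/(131421/14950) = 1700319747/654914650 in ≈ 2.596 in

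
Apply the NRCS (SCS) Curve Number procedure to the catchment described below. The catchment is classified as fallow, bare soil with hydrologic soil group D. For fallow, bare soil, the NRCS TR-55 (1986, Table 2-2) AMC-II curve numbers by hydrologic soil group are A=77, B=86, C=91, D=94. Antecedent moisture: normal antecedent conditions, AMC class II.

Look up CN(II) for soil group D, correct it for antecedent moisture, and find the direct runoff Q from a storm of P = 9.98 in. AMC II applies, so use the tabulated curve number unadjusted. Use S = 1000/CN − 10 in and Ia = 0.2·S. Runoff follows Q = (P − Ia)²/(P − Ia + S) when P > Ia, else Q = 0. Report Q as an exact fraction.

NRCS table: fallow, bare soil, soil group D → CN(II) = 94
AMC II — tabulated CN = 94 applies directly.
Retention S: 1000/CN − 10 with CN=94.000 → S = 30/47 ≈ 0.638 in
Initial abstraction Ia = S/5 = (30/47)/5 = 6/47 ≈ 0.128 in
Since P=9.980 > Ia=0.128: effective rainfall P−Ia = 23153/2350 in
Q = (23153/2350)²/((23153/2350) + 30/47) = (536061409/5522500)/(24653/2350) = 536061409/57934550 in ≈ 9.253 in

Q = 536061409/57934550 in ≈ 9.253 in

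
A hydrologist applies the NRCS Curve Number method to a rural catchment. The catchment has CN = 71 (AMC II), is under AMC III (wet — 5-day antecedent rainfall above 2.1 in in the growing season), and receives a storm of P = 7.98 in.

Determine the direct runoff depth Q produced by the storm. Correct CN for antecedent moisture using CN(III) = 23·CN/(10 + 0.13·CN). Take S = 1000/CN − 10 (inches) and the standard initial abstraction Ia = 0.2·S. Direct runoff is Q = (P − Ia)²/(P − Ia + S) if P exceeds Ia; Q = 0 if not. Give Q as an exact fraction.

Adjust CN=71 to AMC III: 23·71/(10 + 0.13·71) → 1633 ÷ (1923/100) = 163300/1923 ≈ 84.919
S = 1000/(163300/1923) − 10 = 2900/1633 in ≈ 1.776 in
Initial abstraction Ia = S/5 = (2900/1633)/5 = 580/1633 ≈ 0.355 in
Since P=7.980 > Ia=0.355: effective rainfall P−Ia = 622567/81650 in
Q = (622567/81650)²/((622567/81650) + 2900/1633) = (387589669489/6666722500)/(767567/81650) = 387589669489/62671845550 in ≈ 6.184 in

Q = 387589669489/62671845550 in ≈ 6.184 in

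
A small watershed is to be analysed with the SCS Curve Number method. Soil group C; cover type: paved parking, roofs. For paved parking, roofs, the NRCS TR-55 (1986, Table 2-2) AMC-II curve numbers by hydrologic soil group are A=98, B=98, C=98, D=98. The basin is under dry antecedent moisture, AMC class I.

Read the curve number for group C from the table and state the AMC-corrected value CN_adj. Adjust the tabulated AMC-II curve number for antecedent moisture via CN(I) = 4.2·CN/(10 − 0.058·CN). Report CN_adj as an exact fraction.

CN_adj = 102900/1079 ≈ 95.366

NRCS table: paved parking, roofs, soil group C → CN(II) = 98
Dry (AMC I): CN(I) = 4.2·98/(10 − 0.058·98) = (2058/5)/(1079/250) = 102900/1079 ≈ 95.366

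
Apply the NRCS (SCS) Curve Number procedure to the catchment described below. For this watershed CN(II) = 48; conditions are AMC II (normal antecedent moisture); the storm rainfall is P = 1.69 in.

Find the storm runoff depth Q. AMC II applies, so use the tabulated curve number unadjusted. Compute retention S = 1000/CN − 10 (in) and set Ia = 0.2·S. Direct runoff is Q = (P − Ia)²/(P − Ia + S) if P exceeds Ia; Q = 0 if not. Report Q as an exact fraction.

Q = 0 in ≈ 0.000 in

CN(II) = 48; AMC II needs no correction.
Max retention: S = 1000/48 − 10 = 65/6 in (≈ 10.833 in)
Initial abstraction Ia = S/5 = (65/6)/5 = 13/6 ≈ 2.167 in
P = 1.690 ≤ Ia = 2.167 in: entire storm abstracted, Q = 0.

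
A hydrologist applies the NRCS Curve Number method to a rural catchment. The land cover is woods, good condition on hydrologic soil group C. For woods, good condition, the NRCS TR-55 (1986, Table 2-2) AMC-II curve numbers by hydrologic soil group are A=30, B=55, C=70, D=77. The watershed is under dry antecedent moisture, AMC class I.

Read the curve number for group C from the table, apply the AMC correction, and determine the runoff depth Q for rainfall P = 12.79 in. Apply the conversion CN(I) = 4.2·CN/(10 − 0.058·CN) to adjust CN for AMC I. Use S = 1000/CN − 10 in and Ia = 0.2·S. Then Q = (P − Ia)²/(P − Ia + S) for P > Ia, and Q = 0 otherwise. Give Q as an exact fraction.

Q = 2774234241/503087900 in ≈ 5.514 in

NRCS table: woods, good condition, soil group C → CN(II) = 70
CN(I) from CN(II)=70: (4.2·70)/(10 − 0.058·70) = 4900/99 ≈ 49.495
Max retention: S = 1000/(4900/99) − 10 = 500/49 in (≈ 10.204 in)
Ia = 0.2S: 0.2·10.204 = 2.041 in (exactly 100/49)
P − Ia = 12.790 − 2.041 = 52671/4900 ≈ 10.749 in (> 0, runoff occurs)
Runoff Q = (P−Ia)²/(P−Ia+S) = (10.749)²/(10.749+10.204) = 2774234241/503087900 ≈ 5.514 in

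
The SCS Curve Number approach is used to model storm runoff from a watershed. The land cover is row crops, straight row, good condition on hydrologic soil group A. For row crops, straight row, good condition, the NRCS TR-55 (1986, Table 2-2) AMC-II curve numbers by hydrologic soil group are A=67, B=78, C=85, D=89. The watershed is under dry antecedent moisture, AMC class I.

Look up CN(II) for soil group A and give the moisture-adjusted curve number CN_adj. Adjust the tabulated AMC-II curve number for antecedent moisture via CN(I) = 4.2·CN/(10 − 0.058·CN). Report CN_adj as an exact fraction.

NRCS table: row crops, straight row, good condition, soil group A → CN(II) = 67
Dry (AMC I): CN(I) = 4.2·67/(10 − 0.058·67) = (1407/5)/(3057/500) = 46900/1019 ≈ 46.026

CN_adj = 46900/1019 ≈ 46.026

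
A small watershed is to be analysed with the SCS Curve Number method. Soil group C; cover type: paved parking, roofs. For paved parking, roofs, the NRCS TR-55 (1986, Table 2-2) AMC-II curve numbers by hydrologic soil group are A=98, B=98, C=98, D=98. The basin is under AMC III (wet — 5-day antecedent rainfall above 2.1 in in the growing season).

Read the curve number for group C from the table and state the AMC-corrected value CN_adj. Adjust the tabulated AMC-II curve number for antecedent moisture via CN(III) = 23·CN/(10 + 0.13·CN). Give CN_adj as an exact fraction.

CN_adj = 112700/1137 ≈ 99.120

NRCS table: paved parking, roofs, soil group C → CN(II) = 98
CN(III) from CN(II)=98: (23·98)/(10 + 0.13·98) = 112700/1137 ≈ 99.120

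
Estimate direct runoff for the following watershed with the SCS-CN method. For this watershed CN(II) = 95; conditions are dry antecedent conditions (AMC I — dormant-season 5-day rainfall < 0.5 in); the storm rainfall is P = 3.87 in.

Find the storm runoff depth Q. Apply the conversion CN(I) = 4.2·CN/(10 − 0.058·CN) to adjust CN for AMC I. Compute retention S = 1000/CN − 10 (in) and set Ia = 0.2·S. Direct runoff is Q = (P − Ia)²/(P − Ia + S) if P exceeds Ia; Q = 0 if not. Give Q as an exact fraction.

Q = 20855114569/7757078700 in ≈ 2.689 in

Dry (AMC I): CN(I) = 4.2·95/(10 − 0.058·95) = 399/(449/100) = 39900/449 ≈ 88.864
Retention S: 1000/CN − 10 with CN=88.864 → S = 500/399 ≈ 1.253 in
Initial abstraction Ia = S/5 = (500/399)/5 = 100/399 ≈ 0.251 in
Since P=3.870 > Ia=0.251: effective rainfall P−Ia = 144413/39900 in
Q: (144413/39900)² ÷ (194413/39900) = 20855114569/7757078700 in (≈ 2.689 in)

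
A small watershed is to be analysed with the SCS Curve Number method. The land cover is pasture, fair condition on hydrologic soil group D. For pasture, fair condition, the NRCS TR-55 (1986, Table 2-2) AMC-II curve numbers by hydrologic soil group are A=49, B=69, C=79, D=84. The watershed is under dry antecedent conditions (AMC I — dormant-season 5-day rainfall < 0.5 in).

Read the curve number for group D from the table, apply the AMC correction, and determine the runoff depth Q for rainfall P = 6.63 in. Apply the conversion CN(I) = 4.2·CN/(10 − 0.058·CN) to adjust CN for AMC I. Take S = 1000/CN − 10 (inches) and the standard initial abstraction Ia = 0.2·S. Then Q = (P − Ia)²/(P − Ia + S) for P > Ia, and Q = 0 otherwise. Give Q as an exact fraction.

Q = 63697178689/19950090300 in ≈ 3.193 in

NRCS table: pasture, fair condition, soil group D → CN(II) = 84
Adjust CN=84 to AMC I: 4.2·84/(10 − 0.058·84) → (1764/5) ÷ (641/125) = 44100/641 ≈ 68.799
Retention S: 1000/CN − 10 with CN=68.799 → S = 2000/441 ≈ 4.535 in
Ia = 0.2·(2000/441) = 400/441 in ≈ 0.907 in
Excess rainfall: 6.630 − 0.907 = 5.723 in; P > Ia so Q > 0
Q: (252383/44100)² ÷ (452383/44100) = 63697178689/19950090300 in (≈ 3.193 in)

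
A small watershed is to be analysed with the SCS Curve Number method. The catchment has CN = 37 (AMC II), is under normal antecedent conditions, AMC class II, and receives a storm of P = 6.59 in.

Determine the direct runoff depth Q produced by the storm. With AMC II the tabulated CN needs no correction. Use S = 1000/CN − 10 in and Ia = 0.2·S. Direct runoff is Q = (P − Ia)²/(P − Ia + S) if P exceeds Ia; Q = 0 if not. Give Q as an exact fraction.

Q = 138839089/276697100 in ≈ 0.502 in

AMC II — tabulated CN = 37 applies directly.
Max retention: S = 1000/37 − 10 = 630/37 in (≈ 17.027 in)
Initial abstraction Ia = S/5 = (630/37)/5 = 126/37 ≈ 3.405 in
Excess rainfall: 6.590 − 3.405 = 3.185 in; P > Ia so Q > 0
Runoff Q = (P−Ia)²/(P−Ia+S) = (3.185)²/(3.185+17.027) = 138839089/276697100 ≈ 0.502 in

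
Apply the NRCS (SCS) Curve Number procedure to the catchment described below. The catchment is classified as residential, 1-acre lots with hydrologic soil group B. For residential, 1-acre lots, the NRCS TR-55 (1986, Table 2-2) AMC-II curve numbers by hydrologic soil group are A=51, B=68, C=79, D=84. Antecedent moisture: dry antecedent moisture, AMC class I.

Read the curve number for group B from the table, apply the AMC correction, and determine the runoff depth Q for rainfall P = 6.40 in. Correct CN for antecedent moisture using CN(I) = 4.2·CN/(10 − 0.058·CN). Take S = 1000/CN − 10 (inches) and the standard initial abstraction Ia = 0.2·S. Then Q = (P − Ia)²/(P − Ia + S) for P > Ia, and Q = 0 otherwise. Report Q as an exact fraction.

Q = 1722368/1529745 in ≈ 1.126 in

NRCS table: residential, 1-acre lots, soil group B → CN(II) = 68
Dry (AMC I): CN(I) = 4.2·68/(10 − 0.058·68) = (1428/5)/(757/125) = 35700/757 ≈ 47.160
S = 1000/(35700/757) − 10 = 4000/357 in ≈ 11.204 in
Ia = 0.2·(4000/357) = 800/357 in ≈ 2.241 in
Excess rainfall: 6.400 − 2.241 = 4.159 in; P > Ia so Q > 0
Q = (7424/1785)²/((7424/1785) + 4000/357) = (55115776/3186225)/(27424/1785) = 1722368/1529745 in ≈ 1.126 in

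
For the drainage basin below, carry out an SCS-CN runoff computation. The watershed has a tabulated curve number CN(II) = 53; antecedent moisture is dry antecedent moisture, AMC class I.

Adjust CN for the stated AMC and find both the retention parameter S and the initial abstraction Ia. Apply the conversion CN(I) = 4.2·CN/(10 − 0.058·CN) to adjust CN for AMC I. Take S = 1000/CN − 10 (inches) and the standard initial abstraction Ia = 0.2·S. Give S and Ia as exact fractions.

S = 23500/1113 in ≈ 21.114 in; Ia = 4700/1113 in ≈ 4.223 in

Adjust CN=53 to AMC I: 4.2·53/(10 − 0.058·53) → (1113/5) ÷ (3463/500) = 111300/3463 ≈ 32.140
S = 1000/(111300/3463) − 10 = 23500/1113 in ≈ 21.114 in
Ia = 0.2·(23500/1113) = 4700/1113 in ≈ 4.223 in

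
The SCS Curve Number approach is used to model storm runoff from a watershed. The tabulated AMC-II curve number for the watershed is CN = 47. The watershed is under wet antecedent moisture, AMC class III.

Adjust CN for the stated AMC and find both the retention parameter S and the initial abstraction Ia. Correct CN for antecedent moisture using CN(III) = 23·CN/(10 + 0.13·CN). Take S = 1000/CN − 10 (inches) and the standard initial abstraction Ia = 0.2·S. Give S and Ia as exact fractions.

Adjust CN=47 to AMC III: 23·47/(10 + 0.13·47) → 1081 ÷ (1611/100) = 108100/1611 ≈ 67.101
S = 1000/(108100/1611) − 10 = 5300/1081 in ≈ 4.903 in
Ia = 0.2S: 0.2·4.903 = 0.981 in (exactly 1060/1081)

S = 5300/1081 in ≈ 4.903 in; Ia = 1060/1081 in ≈ 0.981 in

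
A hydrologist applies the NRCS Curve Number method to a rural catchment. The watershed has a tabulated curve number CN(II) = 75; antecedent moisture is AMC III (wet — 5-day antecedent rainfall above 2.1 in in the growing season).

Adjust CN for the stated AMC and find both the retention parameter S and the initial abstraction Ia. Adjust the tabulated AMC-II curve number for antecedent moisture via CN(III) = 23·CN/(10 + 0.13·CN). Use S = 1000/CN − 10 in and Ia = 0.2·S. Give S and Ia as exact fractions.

Adjust CN=75 to AMC III: 23·75/(10 + 0.13·75) → 1725 ÷ (79/4) = 6900/79 ≈ 87.342
Max retention: S = 1000/(6900/79) − 10 = 100/69 in (≈ 1.449 in)
Ia = 0.2S: 0.2·1.449 = 0.290 in (exactly 20/69)

S = 100/69 in ≈ 1.449 in; Ia = 20/69 in ≈ 0.290 in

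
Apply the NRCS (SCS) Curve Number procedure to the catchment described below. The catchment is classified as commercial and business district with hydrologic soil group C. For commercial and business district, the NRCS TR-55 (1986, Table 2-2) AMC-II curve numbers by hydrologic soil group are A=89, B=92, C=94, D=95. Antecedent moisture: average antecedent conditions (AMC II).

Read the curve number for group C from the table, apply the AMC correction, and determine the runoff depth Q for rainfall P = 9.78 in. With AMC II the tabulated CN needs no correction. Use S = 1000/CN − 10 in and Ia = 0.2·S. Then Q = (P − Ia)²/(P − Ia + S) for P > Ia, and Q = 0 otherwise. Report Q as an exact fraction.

NRCS table: commercial and business district, soil group C → CN(II) = 94
CN(II) = 94; AMC II needs no correction.
Max retention: S = 1000/94 − 10 = 30/47 in (≈ 0.638 in)
Initial abstraction Ia = S/5 = (30/47)/5 = 6/47 ≈ 0.128 in
P − Ia = 9.780 − 0.128 = 22683/2350 ≈ 9.652 in (> 0, runoff occurs)
Q: (22683/2350)² ÷ (24183/2350) = 57168721/6314450 in (≈ 9.054 in)

Q = 57168721/6314450 in ≈ 9.054 in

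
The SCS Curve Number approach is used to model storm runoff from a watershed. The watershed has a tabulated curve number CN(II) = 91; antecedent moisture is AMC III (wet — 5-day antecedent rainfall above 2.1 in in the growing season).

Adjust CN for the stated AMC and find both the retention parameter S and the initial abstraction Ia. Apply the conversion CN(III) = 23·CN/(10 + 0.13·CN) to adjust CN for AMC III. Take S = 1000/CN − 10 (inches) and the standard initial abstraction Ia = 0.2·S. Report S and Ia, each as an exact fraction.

S = 900/2093 in ≈ 0.430 in; Ia = 180/2093 in ≈ 0.086 in

CN(III) from CN(II)=91: (23·91)/(10 + 0.13·91) = 209300/2183 ≈ 95.877
Retention S: 1000/CN − 10 with CN=95.877 → S = 900/2093 ≈ 0.430 in
Initial abstraction Ia = S/5 = (900/2093)/5 = 180/2093 ≈ 0.086 in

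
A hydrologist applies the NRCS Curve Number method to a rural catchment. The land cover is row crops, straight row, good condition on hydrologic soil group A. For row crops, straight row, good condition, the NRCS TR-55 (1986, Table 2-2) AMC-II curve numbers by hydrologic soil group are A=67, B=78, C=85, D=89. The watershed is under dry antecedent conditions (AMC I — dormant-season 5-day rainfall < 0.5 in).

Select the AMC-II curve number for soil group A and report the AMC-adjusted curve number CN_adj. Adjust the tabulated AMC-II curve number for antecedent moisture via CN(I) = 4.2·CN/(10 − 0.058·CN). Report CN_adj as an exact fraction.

NRCS table: row crops, straight row, good condition, soil group A → CN(II) = 67
CN(I) from CN(II)=67: (4.2·67)/(10 − 0.058·67) = 46900/1019 ≈ 46.026

CN_adj = 46900/1019 ≈ 46.026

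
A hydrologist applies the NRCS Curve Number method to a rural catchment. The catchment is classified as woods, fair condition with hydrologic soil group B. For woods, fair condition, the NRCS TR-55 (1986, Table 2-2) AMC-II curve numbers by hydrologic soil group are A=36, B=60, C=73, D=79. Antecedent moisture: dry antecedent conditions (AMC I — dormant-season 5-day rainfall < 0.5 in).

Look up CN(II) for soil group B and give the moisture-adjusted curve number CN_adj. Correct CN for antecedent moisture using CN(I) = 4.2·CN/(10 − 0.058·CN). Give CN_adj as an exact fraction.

NRCS table: woods, fair condition, soil group B → CN(II) = 60
Adjust CN=60 to AMC I: 4.2·60/(10 − 0.058·60) → 252 ÷ (163/25) = 6300/163 ≈ 38.650

CN_adj = 6300/163 ≈ 38.650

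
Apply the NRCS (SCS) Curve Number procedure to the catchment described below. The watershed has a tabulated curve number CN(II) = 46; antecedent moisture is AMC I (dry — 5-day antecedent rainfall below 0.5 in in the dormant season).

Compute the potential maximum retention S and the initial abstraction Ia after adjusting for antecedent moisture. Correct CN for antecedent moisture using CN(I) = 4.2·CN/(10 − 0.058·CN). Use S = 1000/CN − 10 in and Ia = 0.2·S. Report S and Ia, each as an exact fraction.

Adjust CN=46 to AMC I: 4.2·46/(10 − 0.058·46) → (966/5) ÷ (1833/250) = 16100/611 ≈ 26.350
S = 1000/(16100/611) − 10 = 4500/161 in ≈ 27.950 in
Initial abstraction Ia = S/5 = (4500/161)/5 = 900/161 ≈ 5.590 in

S = 4500/161 in ≈ 27.950 in; Ia = 900/161 in ≈ 5.590 in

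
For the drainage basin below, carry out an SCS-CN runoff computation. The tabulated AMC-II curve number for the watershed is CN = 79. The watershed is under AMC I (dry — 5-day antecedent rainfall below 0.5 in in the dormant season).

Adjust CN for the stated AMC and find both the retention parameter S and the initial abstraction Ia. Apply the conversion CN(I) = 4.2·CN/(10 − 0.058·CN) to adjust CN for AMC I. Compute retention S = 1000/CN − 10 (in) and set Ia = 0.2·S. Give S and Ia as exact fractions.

S = 500/79 in ≈ 6.329 in; Ia = 100/79 in ≈ 1.266 in

Adjust CN=79 to AMC I: 4.2·79/(10 − 0.058·79) → (1659/5) ÷ (2709/500) = 7900/129 ≈ 61.240
Retention S: 1000/CN − 10 with CN=61.240 → S = 500/79 ≈ 6.329 in
Initial abstraction Ia = S/5 = (500/79)/5 = 100/79 ≈ 1.266 in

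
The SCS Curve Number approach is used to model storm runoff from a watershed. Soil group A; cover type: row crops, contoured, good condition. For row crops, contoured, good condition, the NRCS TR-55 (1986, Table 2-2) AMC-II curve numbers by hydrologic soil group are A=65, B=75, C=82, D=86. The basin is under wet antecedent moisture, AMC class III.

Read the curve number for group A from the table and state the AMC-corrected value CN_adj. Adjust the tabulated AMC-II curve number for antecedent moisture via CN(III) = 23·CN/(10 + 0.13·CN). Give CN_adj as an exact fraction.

NRCS table: row crops, contoured, good condition, soil group A → CN(II) = 65
CN(III) from CN(II)=65: (23·65)/(10 + 0.13·65) = 29900/369 ≈ 81.030

CN_adj = 29900/369 ≈ 81.030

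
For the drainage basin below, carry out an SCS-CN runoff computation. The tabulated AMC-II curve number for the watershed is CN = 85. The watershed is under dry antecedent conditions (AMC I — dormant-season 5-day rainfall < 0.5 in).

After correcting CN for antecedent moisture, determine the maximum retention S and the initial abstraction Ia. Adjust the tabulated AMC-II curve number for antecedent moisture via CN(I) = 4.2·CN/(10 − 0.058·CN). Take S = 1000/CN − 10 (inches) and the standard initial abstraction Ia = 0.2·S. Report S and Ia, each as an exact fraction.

S = 500/119 in ≈ 4.202 in; Ia = 100/119 in ≈ 0.840 in

Dry (AMC I): CN(I) = 4.2·85/(10 − 0.058·85) = 357/(507/100) = 11900/169 ≈ 70.414
S = 1000/(11900/169) − 10 = 500/119 in ≈ 4.202 in
Ia = 0.2·(500/119) = 100/119 in ≈ 0.840 in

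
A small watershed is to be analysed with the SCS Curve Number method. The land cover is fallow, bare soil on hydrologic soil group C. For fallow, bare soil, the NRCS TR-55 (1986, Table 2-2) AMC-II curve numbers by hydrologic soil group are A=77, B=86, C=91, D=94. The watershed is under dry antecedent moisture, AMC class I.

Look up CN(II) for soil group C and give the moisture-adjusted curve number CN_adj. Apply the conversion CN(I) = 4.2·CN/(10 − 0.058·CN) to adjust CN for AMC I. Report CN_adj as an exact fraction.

NRCS table: fallow, bare soil, soil group C → CN(II) = 91
CN(I) from CN(II)=91: (4.2·91)/(10 − 0.058·91) = 63700/787 ≈ 80.940

CN_adj = 63700/787 ≈ 80.940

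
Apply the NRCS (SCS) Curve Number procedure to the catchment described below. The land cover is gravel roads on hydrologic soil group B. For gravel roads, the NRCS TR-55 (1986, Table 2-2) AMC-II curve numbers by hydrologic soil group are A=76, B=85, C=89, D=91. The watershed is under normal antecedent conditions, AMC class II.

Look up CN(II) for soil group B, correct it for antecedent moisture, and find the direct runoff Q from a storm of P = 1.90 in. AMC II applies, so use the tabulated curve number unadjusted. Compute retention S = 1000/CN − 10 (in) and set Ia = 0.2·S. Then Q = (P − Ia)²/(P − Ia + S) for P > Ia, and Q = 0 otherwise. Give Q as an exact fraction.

NRCS table: gravel roads, soil group B → CN(II) = 85
AMC II — tabulated CN = 85 applies directly.
Retention S: 1000/CN − 10 with CN=85.000 → S = 30/17 ≈ 1.765 in
Ia = 0.2S: 0.2·1.765 = 0.353 in (exactly 6/17)
Excess rainfall: 1.900 − 0.353 = 1.547 in; P > Ia so Q > 0
Q: (263/170)² ÷ (563/170) = 69169/95710 in (≈ 0.723 in)

Q = 69169/95710 in ≈ 0.723 in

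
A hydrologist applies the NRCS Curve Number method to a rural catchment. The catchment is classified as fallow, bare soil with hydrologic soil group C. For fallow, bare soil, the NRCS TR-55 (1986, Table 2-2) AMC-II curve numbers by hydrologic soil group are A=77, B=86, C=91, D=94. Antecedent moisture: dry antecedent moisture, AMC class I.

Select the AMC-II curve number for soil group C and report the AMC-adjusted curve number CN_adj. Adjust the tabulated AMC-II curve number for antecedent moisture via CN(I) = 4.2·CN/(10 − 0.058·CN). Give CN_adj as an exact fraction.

CN_adj = 63700/787 ≈ 80.940

NRCS table: fallow, bare soil, soil group C → CN(II) = 91
CN(I) from CN(II)=91: (4.2·91)/(10 − 0.058·91) = 63700/787 ≈ 80.940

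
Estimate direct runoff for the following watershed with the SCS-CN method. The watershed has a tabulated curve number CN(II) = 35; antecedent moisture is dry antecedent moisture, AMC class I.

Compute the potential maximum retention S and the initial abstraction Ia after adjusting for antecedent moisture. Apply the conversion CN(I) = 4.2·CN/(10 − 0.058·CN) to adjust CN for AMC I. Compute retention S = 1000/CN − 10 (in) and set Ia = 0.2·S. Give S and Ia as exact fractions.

S = 6500/147 in ≈ 44.218 in; Ia = 1300/147 in ≈ 8.844 in

Dry (AMC I): CN(I) = 4.2·35/(10 − 0.058·35) = 147/(797/100) = 14700/797 ≈ 18.444
Max retention: S = 1000/(14700/797) − 10 = 6500/147 in (≈ 44.218 in)
Ia = 0.2S: 0.2·44.218 = 8.844 in (exactly 1300/147)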